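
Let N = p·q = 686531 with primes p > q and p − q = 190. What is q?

739

Since p = q + 190, we have 686531 = q(q + 190), so q² + 190q − 686531 = 0.
Discriminant: 190² + 4·686531 = 36100 + 2746124 = 2782224; √2782224 = 1668.
q = (−190 + 1668)/2 = 739, and p = q + 190 = 929.
Check: 739 · 929 = 686531.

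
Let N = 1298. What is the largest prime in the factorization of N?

59

1298 = 2 · 649
649 = 11 · 59
59 is prime.
So 1298 = 2 · 11 · 59; the largest prime factor is 59.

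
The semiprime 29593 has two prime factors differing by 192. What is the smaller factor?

101

Since p = q + 192, we have 29593 = q(q + 192), so q² + 192q − 29593 = 0.
Discriminant: 192² + 4·29593 = 36864 + 118372 = 155236; √155236 = 394.
q = (−192 + 394)/2 = 101, and p = q + 192 = 293.
Check: 101 · 293 = 29593.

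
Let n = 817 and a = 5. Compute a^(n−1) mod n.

140

5^1 ≡ 5 (mod 817)
5^2 ≡ 5^2 = 25 ≡ 25 (mod 817)
5^4 ≡ 25^2 = 625 ≡ 625 (mod 817)
5^8 ≡ 625^2 = 390625 ≡ 99 (mod 817)
5^16 ≡ 99^2 = 9801 ≡ 814 (mod 817)
5^32 ≡ 814^2 = 662596 ≡ 9 (mod 817)
5^64 ≡ 9^2 = 81 ≡ 81 (mod 817)
5^128 ≡ 81^2 = 6561 ≡ 25 (mod 817)
5^256 ≡ 25^2 = 625 ≡ 625 (mod 817)
5^512 ≡ 625^2 = 390625 ≡ 99 (mod 817)
816 = 512 + 256 + 32 + 16 in binary powers of 2.
So 5^816 ≡ 99 · 625 · 9 · 814 ≡ 140 (mod 817).
Since 140 ≠ 1, base 5 is a Fermat witness: 817 is composite.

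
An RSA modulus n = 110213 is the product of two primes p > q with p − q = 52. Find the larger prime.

359

Since p = q + 52, we have 110213 = q(q + 52), so q² + 52q − 110213 = 0.
Discriminant: 52² + 4·110213 = 2704 + 440852 = 443556; √443556 = 666.
q = (−52 + 666)/2 = 307, and p = q + 52 = 359.
Check: 307 · 359 = 110213.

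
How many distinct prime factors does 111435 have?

5

111435 = 3 · 37145
37145 = 5 · 7429
7429 = 17 · 437
437 = 19 · 23
111435 = 3 · 5 · 17 · 19 · 23, which has 5 distinct prime factors.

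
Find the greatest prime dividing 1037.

1037 = 17 · 61
61 is prime.
So 1037 = 17 · 61; the largest prime factor is 61.

61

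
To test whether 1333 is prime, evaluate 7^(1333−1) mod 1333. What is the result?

7^1 ≡ 7 (mod 1333)
7^2 ≡ 7^2 = 49 ≡ 49 (mod 1333)
7^4 ≡ 49^2 = 2401 ≡ 1068 (mod 1333)
7^8 ≡ 1068^2 = 1140624 ≡ 909 (mod 1333)
7^16 ≡ 909^2 = 826281 ≡ 1154 (mod 1333)
7^32 ≡ 1154^2 = 1331716 ≡ 49 (mod 1333)
7^64 ≡ 49^2 = 2401 ≡ 1068 (mod 1333)
7^128 ≡ 1068^2 = 1140624 ≡ 909 (mod 1333)
7^256 ≡ 909^2 = 826281 ≡ 1154 (mod 1333)
7^512 ≡ 1154^2 = 1331716 ≡ 49 (mod 1333)
7^1024 ≡ 49^2 = 2401 ≡ 1068 (mod 1333)
1332 = 1024 + 256 + 32 + 16 + 4 in binary powers of 2.
So 7^1332 ≡ 1068 · 1154 · 49 · 1154 · 1068 ≡ 388 (mod 1333).
Since 388 ≠ 1, base 7 is a Fermat witness: 1333 is composite.

388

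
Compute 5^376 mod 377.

5^1 ≡ 5 (mod 377)
5^2 ≡ 5^2 = 25 ≡ 25 (mod 377)
5^4 ≡ 25^2 = 625 ≡ 248 (mod 377)
5^8 ≡ 248^2 = 61504 ≡ 53 (mod 377)
5^16 ≡ 53^2 = 2809 ≡ 170 (mod 377)
5^32 ≡ 170^2 = 28900 ≡ 248 (mod 377)
5^64 ≡ 248^2 = 61504 ≡ 53 (mod 377)
5^128 ≡ 53^2 = 2809 ≡ 170 (mod 377)
5^256 ≡ 170^2 = 28900 ≡ 248 (mod 377)
376 = 256 + 64 + 32 + 16 + 8 in binary powers of 2.
So 5^376 ≡ 248 · 53 · 248 · 170 · 53 ≡ 326 (mod 377).
Since 326 ≠ 1, base 5 is a Fermat witness: 377 is composite.

326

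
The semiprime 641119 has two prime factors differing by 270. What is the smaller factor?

677

Since p = q + 270, we have 641119 = q(q + 270), so q² + 270q − 641119 = 0.
Discriminant: 270² + 4·641119 = 72900 + 2564476 = 2637376; √2637376 = 1624.
q = (−270 + 1624)/2 = 677, and p = q + 270 = 947.
Check: 677 · 947 = 641119.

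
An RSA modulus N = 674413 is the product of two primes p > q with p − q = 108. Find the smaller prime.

Since p = q + 108, we have 674413 = q(q + 108), so q² + 108q − 674413 = 0.
Discriminant: 108² + 4·674413 = 11664 + 2697652 = 2709316; √2709316 = 1646.
q = (−108 + 1646)/2 = 769, and p = q + 108 = 877.
Check: 769 · 877 = 674413.

769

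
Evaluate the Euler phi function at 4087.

3960

Factor: 4087 = 61 · 67.
φ(4087) = (61−1) · (67−1) = 60 · 66 = 3960.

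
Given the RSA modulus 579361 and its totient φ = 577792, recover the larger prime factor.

977

φ(n) = (p−1)(q−1) = n − (p+q) + 1, so p + q = 579361 − 577792 + 1 = 1570.
p and q are the roots of t² − 1570t + 579361 = 0.
Discriminant: 1570² − 4·579361 = 2464900 − 2317444 = 147456; √147456 = 384.
q = (1570 − 384)/2 = 593, p = (1570 + 384)/2 = 977.
Check: 593 · 977 = 579361.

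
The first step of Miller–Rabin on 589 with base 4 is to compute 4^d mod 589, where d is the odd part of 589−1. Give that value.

140

589 − 1 = 588 = 2^2 · 147, so d = 147.
4^1 ≡ 4 (mod 589)
4^2 ≡ 4^2 = 16 ≡ 16 (mod 589)
4^4 ≡ 16^2 = 256 ≡ 256 (mod 589)
4^8 ≡ 256^2 = 65536 ≡ 157 (mod 589)
4^16 ≡ 157^2 = 24649 ≡ 500 (mod 589)
4^32 ≡ 500^2 = 250000 ≡ 264 (mod 589)
4^64 ≡ 264^2 = 69696 ≡ 194 (mod 589)
4^128 ≡ 194^2 = 37636 ≡ 529 (mod 589)
147 = 128 + 16 + 2 + 1 in binary powers of 2.
So 4^147 ≡ 529 · 500 · 16 · 4 ≡ 140 (mod 589).
Squaring chain: 140 → 163; never reaches −1, so base 4 is a Miller–Rabin witness that 589 is composite.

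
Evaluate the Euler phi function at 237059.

Factor: 237059 = 37 · 43 · 149.
φ(237059) = (37−1) · (43−1) · (149−1) = 36 · 42 · 148 = 223776.

223776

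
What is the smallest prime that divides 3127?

3127 is odd.
Digit sum 13, not divisible by 3.
Ends in 7: not divisible by 5.
7: 3127 = 7·446 + 5
11: 3127 = 11·284 + 3
13: 3127 = 13·240 + 7
17: 3127 = 17·183 + 16
19: 3127 = 19·164 + 11
23: 3127 = 23·135 + 22
29: 3127 = 29·107 + 24
31: 3127 = 31·100 + 27
37: 3127 = 37·84 + 19
41: 3127 = 41·76 + 11
43: 3127 = 43·72 + 31
47: 3127 = 47·66 + 25
53: 3127 = 53·59

53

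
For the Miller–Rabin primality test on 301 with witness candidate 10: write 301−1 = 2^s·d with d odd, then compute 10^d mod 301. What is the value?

279

301 − 1 = 300 = 2^2 · 75, so d = 75.
10^1 ≡ 10 (mod 301)
10^2 ≡ 10^2 = 100 ≡ 100 (mod 301)
10^4 ≡ 100^2 = 10000 ≡ 67 (mod 301)
10^8 ≡ 67^2 = 4489 ≡ 275 (mod 301)
10^16 ≡ 275^2 = 75625 ≡ 74 (mod 301)
10^32 ≡ 74^2 = 5476 ≡ 58 (mod 301)
10^64 ≡ 58^2 = 3364 ≡ 53 (mod 301)
75 = 64 + 8 + 2 + 1 in binary powers of 2.
So 10^75 ≡ 53 · 275 · 100 · 10 ≡ 279 (mod 301).
Squaring chain: 279 → 183; never reaches −1, so base 10 is a Miller–Rabin witness that 301 is composite.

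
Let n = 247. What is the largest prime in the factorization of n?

247 = 13 · 19
19 is prime.
So 247 = 13 · 19; the largest prime factor is 19.

19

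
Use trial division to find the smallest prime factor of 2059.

29

2059 is odd.
Digit sum 16, not divisible by 3.
Ends in 9: not divisible by 5.
7: 2059 = 7·294 + 1
11: 2059 = 11·187 + 2
13: 2059 = 13·158 + 5
17: 2059 = 17·121 + 2
19: 2059 = 19·108 + 7
23: 2059 = 23·89 + 12
29: 2059 = 29·71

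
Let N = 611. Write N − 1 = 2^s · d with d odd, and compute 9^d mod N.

611 − 1 = 610 = 2^1 · 305, so d = 305.
9^1 ≡ 9 (mod 611)
9^2 ≡ 9^2 = 81 ≡ 81 (mod 611)
9^4 ≡ 81^2 = 6561 ≡ 451 (mod 611)
9^8 ≡ 451^2 = 203401 ≡ 549 (mod 611)
9^16 ≡ 549^2 = 301401 ≡ 178 (mod 611)
9^32 ≡ 178^2 = 31684 ≡ 523 (mod 611)
9^64 ≡ 523^2 = 273529 ≡ 412 (mod 611)
9^128 ≡ 412^2 = 169744 ≡ 497 (mod 611)
9^256 ≡ 497^2 = 247009 ≡ 165 (mod 611)
305 = 256 + 32 + 16 + 1 in binary powers of 2.
So 9^305 ≡ 165 · 523 · 178 · 9 ≡ 341 (mod 611).
Squaring chain: 341; never reaches −1, so base 9 is a Miller–Rabin witness that 611 is composite.

341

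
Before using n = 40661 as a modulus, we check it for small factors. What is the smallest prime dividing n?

40661 is odd.
Digit sum 17, not divisible by 3.
Ends in 1: not divisible by 5.
7: 40661 = 7·5808 + 5
11: 40661 = 11·3696 + 5
13: 40661 = 13·3127 + 10
17: 40661 = 17·2391 + 14
19: 40661 = 19·2140 + 1
23: 40661 = 23·1767 + 20
29: 40661 = 29·1402 + 3
31: 40661 = 31·1311 + 20
37: 40661 = 37·1098 + 35
41: 40661 = 41·991 + 30
43: 40661 = 43·945 + 26
47: 40661 = 47·865 + 6
53: 40661 = 53·767 + 10
59: 40661 = 59·689 + 10
61: 40661 = 61·666 + 35
67: 40661 = 67·606 + 59
71: 40661 = 71·572 + 49
73: 40661 = 73·557

73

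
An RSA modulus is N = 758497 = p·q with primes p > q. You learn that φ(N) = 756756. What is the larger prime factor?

φ(n) = (p−1)(q−1) = n − (p+q) + 1, so p + q = 758497 − 756756 + 1 = 1742.
p and q are the roots of t² − 1742t + 758497 = 0.
Discriminant: 1742² − 4·758497 = 3034564 − 3033988 = 576; √576 = 24.
q = (1742 − 24)/2 = 859, p = (1742 + 24)/2 = 883.
Check: 859 · 883 = 758497.

883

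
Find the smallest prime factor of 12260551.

89

12260551 is odd.
Digit sum 22, not divisible by 3.
Ends in 1: not divisible by 5.
7: 12260551 = 7·1751507 + 2
11: 12260551 = 11·1114595 + 6
13: 12260551 = 13·943119 + 4
17: 12260551 = 17·721208 + 15
19: 12260551 = 19·645292 + 3
23: 12260551 = 23·533067 + 10
29: 12260551 = 29·422777 + 18
31: 12260551 = 31·395501 + 20
37: 12260551 = 37·331366 + 9
41: 12260551 = 41·299037 + 34
43: 12260551 = 43·285129 + 4
47: 12260551 = 47·260862 + 37
53: 12260551 = 53·231331 + 8
59: 12260551 = 59·207805 + 56
61: 12260551 = 61·200992 + 39
67: 12260551 = 67·182993 + 20
71: 12260551 = 71·172683 + 58
73: 12260551 = 73·167952 + 55
79: 12260551 = 79·155196 + 67
83: 12260551 = 83·147717 + 40
89: 12260551 = 89·137759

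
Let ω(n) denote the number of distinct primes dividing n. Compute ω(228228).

6

228228 = 2^2 · 57057
57057 = 3 · 19019
19019 = 7 · 2717
2717 = 11 · 247
247 = 13 · 19
228228 = 2^2 · 3 · 7 · 11 · 13 · 19, which has 6 distinct prime factors.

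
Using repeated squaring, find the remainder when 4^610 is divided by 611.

4^1 ≡ 4 (mod 611)
4^2 ≡ 4^2 = 16 ≡ 16 (mod 611)
4^4 ≡ 16^2 = 256 ≡ 256 (mod 611)
4^8 ≡ 256^2 = 65536 ≡ 159 (mod 611)
4^16 ≡ 159^2 = 25281 ≡ 230 (mod 611)
4^32 ≡ 230^2 = 52900 ≡ 354 (mod 611)
4^64 ≡ 354^2 = 125316 ≡ 61 (mod 611)
4^128 ≡ 61^2 = 3721 ≡ 55 (mod 611)
4^256 ≡ 55^2 = 3025 ≡ 581 (mod 611)
4^512 ≡ 581^2 = 337561 ≡ 289 (mod 611)
610 = 512 + 64 + 32 + 2 in binary powers of 2.
So 4^610 ≡ 289 · 61 · 354 · 16 ≡ 425 (mod 611).
Since 425 ≠ 1, base 4 is a Fermat witness: 611 is composite.

425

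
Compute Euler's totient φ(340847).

310752

Factor: 340847 = 13 · 157 · 167.
φ(340847) = (13−1) · (157−1) · (167−1) = 12 · 156 · 166 = 310752.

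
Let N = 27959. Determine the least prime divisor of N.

27959 is odd.
Digit sum 32, not divisible by 3.
Ends in 9: not divisible by 5.
7: 27959 = 7·3994 + 1
11: 27959 = 11·2541 + 8
13: 27959 = 13·2150 + 9
17: 27959 = 17·1644 + 11
19: 27959 = 19·1471 + 10
23: 27959 = 23·1215 + 14
29: 27959 = 29·964 + 3
31: 27959 = 31·901 + 28
37: 27959 = 37·755 + 24
41: 27959 = 41·681 + 38
43: 27959 = 43·650 + 9
47: 27959 = 47·594 + 41
53: 27959 = 53·527 + 28
59: 27959 = 59·473 + 52
61: 27959 = 61·458 + 21
67: 27959 = 67·417 + 20
71: 27959 = 71·393 + 56
73: 27959 = 73·383

73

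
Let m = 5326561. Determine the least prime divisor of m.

89

5326561 is odd.
Digit sum 28, not divisible by 3.
Ends in 1: not divisible by 5.
7: 5326561 = 7·760937 + 2
11: 5326561 = 11·484232 + 9
13: 5326561 = 13·409735 + 6
17: 5326561 = 17·313327 + 2
19: 5326561 = 19·280345 + 6
23: 5326561 = 23·231589 + 14
29: 5326561 = 29·183674 + 15
31: 5326561 = 31·171824 + 17
37: 5326561 = 37·143961 + 4
41: 5326561 = 41·129916 + 5
43: 5326561 = 43·123873 + 22
47: 5326561 = 47·113331 + 4
53: 5326561 = 53·100501 + 8
59: 5326561 = 59·90280 + 41
61: 5326561 = 61·87320 + 41
67: 5326561 = 67·79500 + 61
71: 5326561 = 71·75021 + 70
73: 5326561 = 73·72966 + 43
79: 5326561 = 79·67424 + 65
83: 5326561 = 83·64175 + 36
89: 5326561 = 89·59849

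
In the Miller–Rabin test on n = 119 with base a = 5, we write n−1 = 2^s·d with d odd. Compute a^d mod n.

119 − 1 = 118 = 2^1 · 59, so d = 59.
5^1 ≡ 5 (mod 119)
5^2 ≡ 5^2 = 25 ≡ 25 (mod 119)
5^4 ≡ 25^2 = 625 ≡ 30 (mod 119)
5^8 ≡ 30^2 = 900 ≡ 67 (mod 119)
5^16 ≡ 67^2 = 4489 ≡ 86 (mod 119)
5^32 ≡ 86^2 = 7396 ≡ 18 (mod 119)
59 = 32 + 16 + 8 + 2 + 1 in binary powers of 2.
So 5^59 ≡ 18 · 86 · 67 · 25 · 5 ≡ 45 (mod 119).
Squaring chain: 45; never reaches −1, so base 5 is a Miller–Rabin witness that 119 is composite.

45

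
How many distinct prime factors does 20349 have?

4

20349 = 3^2 · 2261
2261 = 7 · 323
323 = 17 · 19
20349 = 3^2 · 7 · 17 · 19, which has 4 distinct prime factors.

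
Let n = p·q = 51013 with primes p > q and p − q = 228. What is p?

Since p = q + 228, we have 51013 = q(q + 228), so q² + 228q − 51013 = 0.
Discriminant: 228² + 4·51013 = 51984 + 204052 = 256036; √256036 = 506.
q = (−228 + 506)/2 = 139, and p = q + 228 = 367.
Check: 139 · 367 = 51013.

367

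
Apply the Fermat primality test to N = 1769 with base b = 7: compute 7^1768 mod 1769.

7^1 ≡ 7 (mod 1769)
7^2 ≡ 7^2 = 49 ≡ 49 (mod 1769)
7^4 ≡ 49^2 = 2401 ≡ 632 (mod 1769)
7^8 ≡ 632^2 = 399424 ≡ 1399 (mod 1769)
7^16 ≡ 1399^2 = 1957201 ≡ 687 (mod 1769)
7^32 ≡ 687^2 = 471969 ≡ 1415 (mod 1769)
7^64 ≡ 1415^2 = 2002225 ≡ 1486 (mod 1769)
7^128 ≡ 1486^2 = 2208196 ≡ 484 (mod 1769)
7^256 ≡ 484^2 = 234256 ≡ 748 (mod 1769)
7^512 ≡ 748^2 = 559504 ≡ 500 (mod 1769)
7^1024 ≡ 500^2 = 250000 ≡ 571 (mod 1769)
1768 = 1024 + 512 + 128 + 64 + 32 + 8 in binary powers of 2.
So 7^1768 ≡ 571 · 500 · 484 · 1486 · 1415 · 1399 ≡ 1154 (mod 1769).
Since 1154 ≠ 1, base 7 is a Fermat witness: 1769 is composite.

1154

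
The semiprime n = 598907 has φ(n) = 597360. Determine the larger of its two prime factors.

φ(n) = (p−1)(q−1) = n − (p+q) + 1, so p + q = 598907 − 597360 + 1 = 1548.
p and q are the roots of t² − 1548t + 598907 = 0.
Discriminant: 1548² − 4·598907 = 2396304 − 2395628 = 676; √676 = 26.
q = (1548 − 26)/2 = 761, p = (1548 + 26)/2 = 787.
Check: 761 · 787 = 598907.

787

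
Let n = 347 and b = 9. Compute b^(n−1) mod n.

9^1 ≡ 9 (mod 347)
9^2 ≡ 9^2 = 81 ≡ 81 (mod 347)
9^4 ≡ 81^2 = 6561 ≡ 315 (mod 347)
9^8 ≡ 315^2 = 99225 ≡ 330 (mod 347)
9^16 ≡ 330^2 = 108900 ≡ 289 (mod 347)
9^32 ≡ 289^2 = 83521 ≡ 241 (mod 347)
9^64 ≡ 241^2 = 58081 ≡ 132 (mod 347)
9^128 ≡ 132^2 = 17424 ≡ 74 (mod 347)
9^256 ≡ 74^2 = 5476 ≡ 271 (mod 347)
346 = 256 + 64 + 16 + 8 + 2 in binary powers of 2.
So 9^346 ≡ 271 · 132 · 289 · 330 · 81 ≡ 1 (mod 347).
Since the result is 1, base 9 gives no evidence that 347 is composite.

1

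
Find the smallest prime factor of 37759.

61

37759 is odd.
Digit sum 31, not divisible by 3.
Ends in 9: not divisible by 5.
7: 37759 = 7·5394 + 1
11: 37759 = 11·3432 + 7
13: 37759 = 13·2904 + 7
17: 37759 = 17·2221 + 2
19: 37759 = 19·1987 + 6
23: 37759 = 23·1641 + 16
29: 37759 = 29·1302 + 1
31: 37759 = 31·1218 + 1
37: 37759 = 37·1020 + 19
41: 37759 = 41·920 + 39
43: 37759 = 43·878 + 5
47: 37759 = 47·803 + 18
53: 37759 = 53·712 + 23
59: 37759 = 59·639 + 58
61: 37759 = 61·619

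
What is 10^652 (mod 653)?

10^1 ≡ 10 (mod 653)
10^2 ≡ 10^2 = 100 ≡ 100 (mod 653)
10^4 ≡ 100^2 = 10000 ≡ 205 (mod 653)
10^8 ≡ 205^2 = 42025 ≡ 233 (mod 653)
10^16 ≡ 233^2 = 54289 ≡ 90 (mod 653)
10^32 ≡ 90^2 = 8100 ≡ 264 (mod 653)
10^64 ≡ 264^2 = 69696 ≡ 478 (mod 653)
10^128 ≡ 478^2 = 228484 ≡ 587 (mod 653)
10^256 ≡ 587^2 = 344569 ≡ 438 (mod 653)
10^512 ≡ 438^2 = 191844 ≡ 515 (mod 653)
652 = 512 + 128 + 8 + 4 in binary powers of 2.
So 10^652 ≡ 515 · 587 · 233 · 205 ≡ 1 (mod 653).
Since the result is 1, base 10 gives no evidence that 653 is composite.

1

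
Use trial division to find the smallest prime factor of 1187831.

47

1187831 is odd.
Digit sum 29, not divisible by 3.
Ends in 1: not divisible by 5.
7: 1187831 = 7·169690 + 1
11: 1187831 = 11·107984 + 7
13: 1187831 = 13·91371 + 8
17: 1187831 = 17·69872 + 7
19: 1187831 = 19·62517 + 8
23: 1187831 = 23·51644 + 19
29: 1187831 = 29·40959 + 20
31: 1187831 = 31·38317 + 4
37: 1187831 = 37·32103 + 20
41: 1187831 = 41·28971 + 20
43: 1187831 = 43·27623 + 42
47: 1187831 = 47·25273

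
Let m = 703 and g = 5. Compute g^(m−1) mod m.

5^1 ≡ 5 (mod 703)
5^2 ≡ 5^2 = 25 ≡ 25 (mod 703)
5^4 ≡ 25^2 = 625 ≡ 625 (mod 703)
5^8 ≡ 625^2 = 390625 ≡ 460 (mod 703)
5^16 ≡ 460^2 = 211600 ≡ 700 (mod 703)
5^32 ≡ 700^2 = 490000 ≡ 9 (mod 703)
5^64 ≡ 9^2 = 81 ≡ 81 (mod 703)
5^128 ≡ 81^2 = 6561 ≡ 234 (mod 703)
5^256 ≡ 234^2 = 54756 ≡ 625 (mod 703)
5^512 ≡ 625^2 = 390625 ≡ 460 (mod 703)
702 = 512 + 128 + 32 + 16 + 8 + 4 + 2 in binary powers of 2.
So 5^702 ≡ 460 · 234 · 9 · 700 · 460 · 625 · 25 ≡ 628 (mod 703).
Since 628 ≠ 1, base 5 is a Fermat witness: 703 is composite.

628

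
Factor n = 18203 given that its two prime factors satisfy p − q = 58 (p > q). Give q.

109

Since p = q + 58, we have 18203 = q(q + 58), so q² + 58q − 18203 = 0.
Discriminant: 58² + 4·18203 = 3364 + 72812 = 76176; √76176 = 276.
q = (−58 + 276)/2 = 109, and p = q + 58 = 167.
Check: 109 · 167 = 18203.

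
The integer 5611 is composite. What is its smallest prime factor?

31

5611 is odd.
Digit sum 13, not divisible by 3.
Ends in 1: not divisible by 5.
7: 5611 = 7·801 + 4
11: 5611 = 11·510 + 1
13: 5611 = 13·431 + 8
17: 5611 = 17·330 + 1
19: 5611 = 19·295 + 6
23: 5611 = 23·243 + 22
29: 5611 = 29·193 + 14
31: 5611 = 31·181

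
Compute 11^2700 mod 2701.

2554

11^1 ≡ 11 (mod 2701)
11^2 ≡ 11^2 = 121 ≡ 121 (mod 2701)
11^4 ≡ 121^2 = 14641 ≡ 1136 (mod 2701)
11^8 ≡ 1136^2 = 1290496 ≡ 2119 (mod 2701)
11^16 ≡ 2119^2 = 4490161 ≡ 1099 (mod 2701)
11^32 ≡ 1099^2 = 1207801 ≡ 454 (mod 2701)
11^64 ≡ 454^2 = 206116 ≡ 840 (mod 2701)
11^128 ≡ 840^2 = 705600 ≡ 639 (mod 2701)
11^256 ≡ 639^2 = 408321 ≡ 470 (mod 2701)
11^512 ≡ 470^2 = 220900 ≡ 2119 (mod 2701)
11^1024 ≡ 2119^2 = 4490161 ≡ 1099 (mod 2701)
11^2048 ≡ 1099^2 = 1207801 ≡ 454 (mod 2701)
2700 = 2048 + 512 + 128 + 8 + 4 in binary powers of 2.
So 11^2700 ≡ 454 · 2119 · 639 · 2119 · 1136 ≡ 2554 (mod 2701).
Since 2554 ≠ 1, base 11 is a Fermat witness: 2701 is composite.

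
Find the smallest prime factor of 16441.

16441 is odd.
Digit sum 16, not divisible by 3.
Ends in 1: not divisible by 5.
7: 16441 = 7·2348 + 5
11: 16441 = 11·1494 + 7
13: 16441 = 13·1264 + 9
17: 16441 = 17·967 + 2
19: 16441 = 19·865 + 6
23: 16441 = 23·714 + 19
29: 16441 = 29·566 + 27
31: 16441 = 31·530 + 11
37: 16441 = 37·444 + 13
41: 16441 = 41·401

41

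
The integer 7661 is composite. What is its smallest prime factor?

47

7661 is odd.
Digit sum 20, not divisible by 3.
Ends in 1: not divisible by 5.
7: 7661 = 7·1094 + 3
11: 7661 = 11·696 + 5
13: 7661 = 13·589 + 4
17: 7661 = 17·450 + 11
19: 7661 = 19·403 + 4
23: 7661 = 23·333 + 2
29: 7661 = 29·264 + 5
31: 7661 = 31·247 + 4
37: 7661 = 37·207 + 2
41: 7661 = 41·186 + 35
43: 7661 = 43·178 + 7
47: 7661 = 47·163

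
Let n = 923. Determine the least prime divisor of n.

13

923 is odd.
Digit sum 14, not divisible by 3.
Ends in 3: not divisible by 5.
7: 923 = 7·131 + 6
11: 923 = 11·83 + 10
13: 923 = 13·71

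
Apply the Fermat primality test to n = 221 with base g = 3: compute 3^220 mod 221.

3^1 ≡ 3 (mod 221)
3^2 ≡ 3^2 = 9 ≡ 9 (mod 221)
3^4 ≡ 9^2 = 81 ≡ 81 (mod 221)
3^8 ≡ 81^2 = 6561 ≡ 152 (mod 221)
3^16 ≡ 152^2 = 23104 ≡ 120 (mod 221)
3^32 ≡ 120^2 = 14400 ≡ 35 (mod 221)
3^64 ≡ 35^2 = 1225 ≡ 120 (mod 221)
3^128 ≡ 120^2 = 14400 ≡ 35 (mod 221)
220 = 128 + 64 + 16 + 8 + 4 in binary powers of 2.
So 3^220 ≡ 35 · 120 · 120 · 152 · 81 ≡ 55 (mod 221).
Since 55 ≠ 1, base 3 is a Fermat witness: 221 is composite.

55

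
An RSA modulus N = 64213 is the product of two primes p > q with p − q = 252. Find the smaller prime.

Since p = q + 252, we have 64213 = q(q + 252), so q² + 252q − 64213 = 0.
Discriminant: 252² + 4·64213 = 63504 + 256852 = 320356; √320356 = 566.
q = (−252 + 566)/2 = 157, and p = q + 252 = 409.
Check: 157 · 409 = 64213.

157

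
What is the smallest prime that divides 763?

763 is odd.
Digit sum 16, not divisible by 3.
Ends in 3: not divisible by 5.
7: 763 = 7·109

7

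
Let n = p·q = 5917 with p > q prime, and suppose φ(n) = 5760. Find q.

61

φ(n) = (p−1)(q−1) = n − (p+q) + 1, so p + q = 5917 − 5760 + 1 = 158.
p and q are the roots of t² − 158t + 5917 = 0.
Discriminant: 158² − 4·5917 = 24964 − 23668 = 1296; √1296 = 36.
q = (158 − 36)/2 = 61, p = (158 + 36)/2 = 97.
Check: 61 · 97 = 5917.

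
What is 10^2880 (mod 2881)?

10^1 ≡ 10 (mod 2881)
10^2 ≡ 10^2 = 100 ≡ 100 (mod 2881)
10^4 ≡ 100^2 = 10000 ≡ 1357 (mod 2881)
10^8 ≡ 1357^2 = 1841449 ≡ 490 (mod 2881)
10^16 ≡ 490^2 = 240100 ≡ 977 (mod 2881)
10^32 ≡ 977^2 = 954529 ≡ 918 (mod 2881)
10^64 ≡ 918^2 = 842724 ≡ 1472 (mod 2881)
10^128 ≡ 1472^2 = 2166784 ≡ 272 (mod 2881)
10^256 ≡ 272^2 = 73984 ≡ 1959 (mod 2881)
10^512 ≡ 1959^2 = 3837681 ≡ 189 (mod 2881)
10^1024 ≡ 189^2 = 35721 ≡ 1149 (mod 2881)
10^2048 ≡ 1149^2 = 1320201 ≡ 703 (mod 2881)
2880 = 2048 + 512 + 256 + 64 in binary powers of 2.
So 10^2880 ≡ 703 · 189 · 1959 · 1472 ≡ 1215 (mod 2881).
Since 1215 ≠ 1, base 10 is a Fermat witness: 2881 is composite.

1215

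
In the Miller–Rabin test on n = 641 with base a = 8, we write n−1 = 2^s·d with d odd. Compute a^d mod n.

77

641 − 1 = 640 = 2^7 · 5, so d = 5.
8^1 ≡ 8 (mod 641)
8^2 ≡ 8^2 = 64 ≡ 64 (mod 641)
8^4 ≡ 64^2 = 4096 ≡ 250 (mod 641)
5 = 4 + 1 in binary powers of 2.
So 8^5 ≡ 250 · 8 ≡ 77 (mod 641).
Squaring chain: 77 → 160 → 601 → 318 → 487 → 640 → 1; reaches −1, so base 8 does not prove 641 composite.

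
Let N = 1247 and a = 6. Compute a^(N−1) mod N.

6^1 ≡ 6 (mod 1247)
6^2 ≡ 6^2 = 36 ≡ 36 (mod 1247)
6^4 ≡ 36^2 = 1296 ≡ 49 (mod 1247)
6^8 ≡ 49^2 = 2401 ≡ 1154 (mod 1247)
6^16 ≡ 1154^2 = 1331716 ≡ 1167 (mod 1247)
6^32 ≡ 1167^2 = 1361889 ≡ 165 (mod 1247)
6^64 ≡ 165^2 = 27225 ≡ 1038 (mod 1247)
6^128 ≡ 1038^2 = 1077444 ≡ 36 (mod 1247)
6^256 ≡ 36^2 = 1296 ≡ 49 (mod 1247)
6^512 ≡ 49^2 = 2401 ≡ 1154 (mod 1247)
6^1024 ≡ 1154^2 = 1331716 ≡ 1167 (mod 1247)
1246 = 1024 + 128 + 64 + 16 + 8 + 4 + 2 in binary powers of 2.
So 6^1246 ≡ 1167 · 36 · 1038 · 1167 · 1154 · 49 · 36 ≡ 436 (mod 1247).
Since 436 ≠ 1, base 6 is a Fermat witness: 1247 is composite.

436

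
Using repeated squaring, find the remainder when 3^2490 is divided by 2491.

1011

3^1 ≡ 3 (mod 2491)
3^2 ≡ 3^2 = 9 ≡ 9 (mod 2491)
3^4 ≡ 9^2 = 81 ≡ 81 (mod 2491)
3^8 ≡ 81^2 = 6561 ≡ 1579 (mod 2491)
3^16 ≡ 1579^2 = 2493241 ≡ 2241 (mod 2491)
3^32 ≡ 2241^2 = 5022081 ≡ 225 (mod 2491)
3^64 ≡ 225^2 = 50625 ≡ 805 (mod 2491)
3^128 ≡ 805^2 = 648025 ≡ 365 (mod 2491)
3^256 ≡ 365^2 = 133225 ≡ 1202 (mod 2491)
3^512 ≡ 1202^2 = 1444804 ≡ 24 (mod 2491)
3^1024 ≡ 24^2 = 576 ≡ 576 (mod 2491)
3^2048 ≡ 576^2 = 331776 ≡ 473 (mod 2491)
2490 = 2048 + 256 + 128 + 32 + 16 + 8 + 2 in binary powers of 2.
So 3^2490 ≡ 473 · 1202 · 365 · 225 · 2241 · 1579 · 9 ≡ 1011 (mod 2491).
Since 1011 ≠ 1, base 3 is a Fermat witness: 2491 is composite.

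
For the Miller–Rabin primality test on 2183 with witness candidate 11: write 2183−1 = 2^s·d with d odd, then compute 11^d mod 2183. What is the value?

2183 − 1 = 2182 = 2^1 · 1091, so d = 1091.
11^1 ≡ 11 (mod 2183)
11^2 ≡ 11^2 = 121 ≡ 121 (mod 2183)
11^4 ≡ 121^2 = 14641 ≡ 1543 (mod 2183)
11^8 ≡ 1543^2 = 2380849 ≡ 1379 (mod 2183)
11^16 ≡ 1379^2 = 1901641 ≡ 248 (mod 2183)
11^32 ≡ 248^2 = 61504 ≡ 380 (mod 2183)
11^64 ≡ 380^2 = 144400 ≡ 322 (mod 2183)
11^128 ≡ 322^2 = 103684 ≡ 1083 (mod 2183)
11^256 ≡ 1083^2 = 1172889 ≡ 618 (mod 2183)
11^512 ≡ 618^2 = 381924 ≡ 2082 (mod 2183)
11^1024 ≡ 2082^2 = 4334724 ≡ 1469 (mod 2183)
1091 = 1024 + 64 + 2 + 1 in binary powers of 2.
So 11^1091 ≡ 1469 · 322 · 121 · 11 ≡ 1026 (mod 2183).
Squaring chain: 1026; never reaches −1, so base 11 is a Miller–Rabin witness that 2183 is composite.

1026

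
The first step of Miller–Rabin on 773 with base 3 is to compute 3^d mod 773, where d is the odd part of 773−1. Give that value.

317

773 − 1 = 772 = 2^2 · 193, so d = 193.
3^1 ≡ 3 (mod 773)
3^2 ≡ 3^2 = 9 ≡ 9 (mod 773)
3^4 ≡ 9^2 = 81 ≡ 81 (mod 773)
3^8 ≡ 81^2 = 6561 ≡ 377 (mod 773)
3^16 ≡ 377^2 = 142129 ≡ 670 (mod 773)
3^32 ≡ 670^2 = 448900 ≡ 560 (mod 773)
3^64 ≡ 560^2 = 313600 ≡ 535 (mod 773)
3^128 ≡ 535^2 = 286225 ≡ 215 (mod 773)
193 = 128 + 64 + 1 in binary powers of 2.
So 3^193 ≡ 215 · 535 · 3 ≡ 317 (mod 773).
Squaring chain: 317 → 772; reaches −1, so base 3 does not prove 773 composite.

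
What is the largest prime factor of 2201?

2201 = 31 · 71
71 is prime.
So 2201 = 31 · 71; the largest prime factor is 71.

71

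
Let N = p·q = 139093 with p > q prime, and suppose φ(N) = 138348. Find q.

367

φ(n) = (p−1)(q−1) = n − (p+q) + 1, so p + q = 139093 − 138348 + 1 = 746.
p and q are the roots of t² − 746t + 139093 = 0.
Discriminant: 746² − 4·139093 = 556516 − 556372 = 144; √144 = 12.
q = (746 − 12)/2 = 367, p = (746 + 12)/2 = 379.
Check: 367 · 379 = 139093.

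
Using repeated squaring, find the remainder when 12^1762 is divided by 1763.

12^1 ≡ 12 (mod 1763)
12^2 ≡ 12^2 = 144 ≡ 144 (mod 1763)
12^4 ≡ 144^2 = 20736 ≡ 1343 (mod 1763)
12^8 ≡ 1343^2 = 1803649 ≡ 100 (mod 1763)
12^16 ≡ 100^2 = 10000 ≡ 1185 (mod 1763)
12^32 ≡ 1185^2 = 1404225 ≡ 877 (mod 1763)
12^64 ≡ 877^2 = 769129 ≡ 461 (mod 1763)
12^128 ≡ 461^2 = 212521 ≡ 961 (mod 1763)
12^256 ≡ 961^2 = 923521 ≡ 1472 (mod 1763)
12^512 ≡ 1472^2 = 2166784 ≡ 57 (mod 1763)
12^1024 ≡ 57^2 = 3249 ≡ 1486 (mod 1763)
1762 = 1024 + 512 + 128 + 64 + 32 + 2 in binary powers of 2.
So 12^1762 ≡ 1486 · 57 · 961 · 461 · 877 · 144 ≡ 1743 (mod 1763).
Since 1743 ≠ 1, base 12 is a Fermat witness: 1763 is composite.

1743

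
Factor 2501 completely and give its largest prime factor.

2501 = 41 · 61
61 is prime.
So 2501 = 41 · 61; the largest prime factor is 61.

61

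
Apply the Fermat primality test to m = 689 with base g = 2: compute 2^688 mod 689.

2^1 ≡ 2 (mod 689)
2^2 ≡ 2^2 = 4 ≡ 4 (mod 689)
2^4 ≡ 4^2 = 16 ≡ 16 (mod 689)
2^8 ≡ 16^2 = 256 ≡ 256 (mod 689)
2^16 ≡ 256^2 = 65536 ≡ 81 (mod 689)
2^32 ≡ 81^2 = 6561 ≡ 360 (mod 689)
2^64 ≡ 360^2 = 129600 ≡ 68 (mod 689)
2^128 ≡ 68^2 = 4624 ≡ 490 (mod 689)
2^256 ≡ 490^2 = 240100 ≡ 328 (mod 689)
2^512 ≡ 328^2 = 107584 ≡ 100 (mod 689)
688 = 512 + 128 + 32 + 16 in binary powers of 2.
So 2^688 ≡ 100 · 490 · 360 · 81 ≡ 68 (mod 689).
Since 68 ≠ 1, base 2 is a Fermat witness: 689 is composite.

68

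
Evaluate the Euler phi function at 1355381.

Factor: 1355381 = 89 · 97 · 157.
φ(1355381) = (89−1) · (97−1) · (157−1) = 88 · 96 · 156 = 1317888.

1317888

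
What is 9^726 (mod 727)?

1

9^1 ≡ 9 (mod 727)
9^2 ≡ 9^2 = 81 ≡ 81 (mod 727)
9^4 ≡ 81^2 = 6561 ≡ 18 (mod 727)
9^8 ≡ 18^2 = 324 ≡ 324 (mod 727)
9^16 ≡ 324^2 = 104976 ≡ 288 (mod 727)
9^32 ≡ 288^2 = 82944 ≡ 66 (mod 727)
9^64 ≡ 66^2 = 4356 ≡ 721 (mod 727)
9^128 ≡ 721^2 = 519841 ≡ 36 (mod 727)
9^256 ≡ 36^2 = 1296 ≡ 569 (mod 727)
9^512 ≡ 569^2 = 323761 ≡ 246 (mod 727)
726 = 512 + 128 + 64 + 16 + 4 + 2 in binary powers of 2.
So 9^726 ≡ 246 · 36 · 721 · 288 · 18 · 81 ≡ 1 (mod 727).
Since the result is 1, base 9 gives no evidence that 727 is composite.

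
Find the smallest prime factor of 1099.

7

1099 is odd.
Digit sum 19, not divisible by 3.
Ends in 9: not divisible by 5.
7: 1099 = 7·157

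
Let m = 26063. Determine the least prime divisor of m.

67

26063 is odd.
Digit sum 17, not divisible by 3.
Ends in 3: not divisible by 5.
7: 26063 = 7·3723 + 2
11: 26063 = 11·2369 + 4
13: 26063 = 13·2004 + 11
17: 26063 = 17·1533 + 2
19: 26063 = 19·1371 + 14
23: 26063 = 23·1133 + 4
29: 26063 = 29·898 + 21
31: 26063 = 31·840 + 23
37: 26063 = 37·704 + 15
41: 26063 = 41·635 + 28
43: 26063 = 43·606 + 5
47: 26063 = 47·554 + 25
53: 26063 = 53·491 + 40
59: 26063 = 59·441 + 44
61: 26063 = 61·427 + 16
67: 26063 = 67·389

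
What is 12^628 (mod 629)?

12^1 ≡ 12 (mod 629)
12^2 ≡ 12^2 = 144 ≡ 144 (mod 629)
12^4 ≡ 144^2 = 20736 ≡ 608 (mod 629)
12^8 ≡ 608^2 = 369664 ≡ 441 (mod 629)
12^16 ≡ 441^2 = 194481 ≡ 120 (mod 629)
12^32 ≡ 120^2 = 14400 ≡ 562 (mod 629)
12^64 ≡ 562^2 = 315844 ≡ 86 (mod 629)
12^128 ≡ 86^2 = 7396 ≡ 477 (mod 629)
12^256 ≡ 477^2 = 227529 ≡ 460 (mod 629)
12^512 ≡ 460^2 = 211600 ≡ 256 (mod 629)
628 = 512 + 64 + 32 + 16 + 4 in binary powers of 2.
So 12^628 ≡ 256 · 86 · 562 · 120 · 608 ≡ 268 (mod 629).
Since 268 ≠ 1, base 12 is a Fermat witness: 629 is composite.

268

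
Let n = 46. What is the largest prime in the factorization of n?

23

46 = 2 · 23
23 is prime.
So 46 = 2 · 23; the largest prime factor is 23.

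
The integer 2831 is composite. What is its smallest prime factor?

2831 is odd.
Digit sum 14, not divisible by 3.
Ends in 1: not divisible by 5.
7: 2831 = 7·404 + 3
11: 2831 = 11·257 + 4
13: 2831 = 13·217 + 10
17: 2831 = 17·166 + 9
19: 2831 = 19·149

19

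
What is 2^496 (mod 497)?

2^1 ≡ 2 (mod 497)
2^2 ≡ 2^2 = 4 ≡ 4 (mod 497)
2^4 ≡ 4^2 = 16 ≡ 16 (mod 497)
2^8 ≡ 16^2 = 256 ≡ 256 (mod 497)
2^16 ≡ 256^2 = 65536 ≡ 429 (mod 497)
2^32 ≡ 429^2 = 184041 ≡ 151 (mod 497)
2^64 ≡ 151^2 = 22801 ≡ 436 (mod 497)
2^128 ≡ 436^2 = 190096 ≡ 242 (mod 497)
2^256 ≡ 242^2 = 58564 ≡ 415 (mod 497)
496 = 256 + 128 + 64 + 32 + 16 in binary powers of 2.
So 2^496 ≡ 415 · 242 · 436 · 151 · 429 ≡ 135 (mod 497).
Since 135 ≠ 1, base 2 is a Fermat witness: 497 is composite.

135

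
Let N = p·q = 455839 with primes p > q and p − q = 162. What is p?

Since p = q + 162, we have 455839 = q(q + 162), so q² + 162q − 455839 = 0.
Discriminant: 162² + 4·455839 = 26244 + 1823356 = 1849600; √1849600 = 1360.
q = (−162 + 1360)/2 = 599, and p = q + 162 = 761.
Check: 599 · 761 = 455839.

761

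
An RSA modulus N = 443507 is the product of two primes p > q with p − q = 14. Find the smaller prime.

659

Since p = q + 14, we have 443507 = q(q + 14), so q² + 14q − 443507 = 0.
Discriminant: 14² + 4·443507 = 196 + 1774028 = 1774224; √1774224 = 1332.
q = (−14 + 1332)/2 = 659, and p = q + 14 = 673.
Check: 659 · 673 = 443507.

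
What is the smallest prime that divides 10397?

10397 is odd.
Digit sum 20, not divisible by 3.
Ends in 7: not divisible by 5.
7: 10397 = 7·1485 + 2
11: 10397 = 11·945 + 2
13: 10397 = 13·799 + 10
17: 10397 = 17·611 + 10
19: 10397 = 19·547 + 4
23: 10397 = 23·452 + 1
29: 10397 = 29·358 + 15
31: 10397 = 31·335 + 12
37: 10397 = 37·281

37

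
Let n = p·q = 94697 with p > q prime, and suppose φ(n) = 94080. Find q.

φ(n) = (p−1)(q−1) = n − (p+q) + 1, so p + q = 94697 − 94080 + 1 = 618.
p and q are the roots of t² − 618t + 94697 = 0.
Discriminant: 618² − 4·94697 = 381924 − 378788 = 3136; √3136 = 56.
q = (618 − 56)/2 = 281, p = (618 + 56)/2 = 337.
Check: 281 · 337 = 94697.

281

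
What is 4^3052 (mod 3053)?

1119

4^1 ≡ 4 (mod 3053)
4^2 ≡ 4^2 = 16 ≡ 16 (mod 3053)
4^4 ≡ 16^2 = 256 ≡ 256 (mod 3053)
4^8 ≡ 256^2 = 65536 ≡ 1423 (mod 3053)
4^16 ≡ 1423^2 = 2024929 ≡ 790 (mod 3053)
4^32 ≡ 790^2 = 624100 ≡ 1288 (mod 3053)
4^64 ≡ 1288^2 = 1658944 ≡ 1165 (mod 3053)
4^128 ≡ 1165^2 = 1357225 ≡ 1693 (mod 3053)
4^256 ≡ 1693^2 = 2866249 ≡ 2535 (mod 3053)
4^512 ≡ 2535^2 = 6426225 ≡ 2713 (mod 3053)
4^1024 ≡ 2713^2 = 7360369 ≡ 2639 (mod 3053)
4^2048 ≡ 2639^2 = 6964321 ≡ 428 (mod 3053)
3052 = 2048 + 512 + 256 + 128 + 64 + 32 + 8 + 4 in binary powers of 2.
So 4^3052 ≡ 428 · 2713 · 2535 · 1693 · 1165 · 1288 · 1423 · 256 ≡ 1119 (mod 3053).
Since 1119 ≠ 1, base 4 is a Fermat witness: 3053 is composite.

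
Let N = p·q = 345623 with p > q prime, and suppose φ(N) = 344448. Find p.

φ(n) = (p−1)(q−1) = n − (p+q) + 1, so p + q = 345623 − 344448 + 1 = 1176.
p and q are the roots of t² − 1176t + 345623 = 0.
Discriminant: 1176² − 4·345623 = 1382976 − 1382492 = 484; √484 = 22.
q = (1176 − 22)/2 = 577, p = (1176 + 22)/2 = 599.
Check: 577 · 599 = 345623.

599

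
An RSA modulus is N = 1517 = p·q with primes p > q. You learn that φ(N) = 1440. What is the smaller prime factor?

37

φ(n) = (p−1)(q−1) = n − (p+q) + 1, so p + q = 1517 − 1440 + 1 = 78.
p and q are the roots of t² − 78t + 1517 = 0.
Discriminant: 78² − 4·1517 = 6084 − 6068 = 16; √16 = 4.
q = (78 − 4)/2 = 37, p = (78 + 4)/2 = 41.
Check: 37 · 41 = 1517.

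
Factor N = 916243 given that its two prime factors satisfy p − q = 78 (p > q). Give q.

919

Since p = q + 78, we have 916243 = q(q + 78), so q² + 78q − 916243 = 0.
Discriminant: 78² + 4·916243 = 6084 + 3664972 = 3671056; √3671056 = 1916.
q = (−78 + 1916)/2 = 919, and p = q + 78 = 997.
Check: 919 · 997 = 916243.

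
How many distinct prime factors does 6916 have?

6916 = 2^2 · 1729
1729 = 7 · 247
247 = 13 · 19
6916 = 2^2 · 7 · 13 · 19, which has 4 distinct prime factors.

4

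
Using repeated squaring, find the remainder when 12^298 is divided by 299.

196

12^1 ≡ 12 (mod 299)
12^2 ≡ 12^2 = 144 ≡ 144 (mod 299)
12^4 ≡ 144^2 = 20736 ≡ 105 (mod 299)
12^8 ≡ 105^2 = 11025 ≡ 261 (mod 299)
12^16 ≡ 261^2 = 68121 ≡ 248 (mod 299)
12^32 ≡ 248^2 = 61504 ≡ 209 (mod 299)
12^64 ≡ 209^2 = 43681 ≡ 27 (mod 299)
12^128 ≡ 27^2 = 729 ≡ 131 (mod 299)
12^256 ≡ 131^2 = 17161 ≡ 118 (mod 299)
298 = 256 + 32 + 8 + 2 in binary powers of 2.
So 12^298 ≡ 118 · 209 · 261 · 144 ≡ 196 (mod 299).
Since 196 ≠ 1, base 12 is a Fermat witness: 299 is composite.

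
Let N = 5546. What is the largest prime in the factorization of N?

5546 = 2 · 2773
2773 = 47 · 59
59 is prime.
So 5546 = 2 · 47 · 59; the largest prime factor is 59.

59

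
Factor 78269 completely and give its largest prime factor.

78269 = 23 · 3403
3403 = 41 · 83
83 is prime.
So 78269 = 23 · 41 · 83; the largest prime factor is 83.

83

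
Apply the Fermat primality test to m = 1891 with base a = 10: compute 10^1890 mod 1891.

10^1 ≡ 10 (mod 1891)
10^2 ≡ 10^2 = 100 ≡ 100 (mod 1891)
10^4 ≡ 100^2 = 10000 ≡ 545 (mod 1891)
10^8 ≡ 545^2 = 297025 ≡ 138 (mod 1891)
10^16 ≡ 138^2 = 19044 ≡ 134 (mod 1891)
10^32 ≡ 134^2 = 17956 ≡ 937 (mod 1891)
10^64 ≡ 937^2 = 877969 ≡ 545 (mod 1891)
10^128 ≡ 545^2 = 297025 ≡ 138 (mod 1891)
10^256 ≡ 138^2 = 19044 ≡ 134 (mod 1891)
10^512 ≡ 134^2 = 17956 ≡ 937 (mod 1891)
10^1024 ≡ 937^2 = 877969 ≡ 545 (mod 1891)
1890 = 1024 + 512 + 256 + 64 + 32 + 2 in binary powers of 2.
So 10^1890 ≡ 545 · 937 · 134 · 545 · 937 · 100 ≡ 1768 (mod 1891).
Since 1768 ≠ 1, base 10 is a Fermat witness: 1891 is composite.

1768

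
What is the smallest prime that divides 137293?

13

137293 is odd.
Digit sum 25, not divisible by 3.
Ends in 3: not divisible by 5.
7: 137293 = 7·19613 + 2
11: 137293 = 11·12481 + 2
13: 137293 = 13·10561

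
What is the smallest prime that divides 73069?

89

73069 is odd.
Digit sum 25, not divisible by 3.
Ends in 9: not divisible by 5.
7: 73069 = 7·10438 + 3
11: 73069 = 11·6642 + 7
13: 73069 = 13·5620 + 9
17: 73069 = 17·4298 + 3
19: 73069 = 19·3845 + 14
23: 73069 = 23·3176 + 21
29: 73069 = 29·2519 + 18
31: 73069 = 31·2357 + 2
37: 73069 = 37·1974 + 31
41: 73069 = 41·1782 + 7
43: 73069 = 43·1699 + 12
47: 73069 = 47·1554 + 31
53: 73069 = 53·1378 + 35
59: 73069 = 59·1238 + 27
61: 73069 = 61·1197 + 52
67: 73069 = 67·1090 + 39
71: 73069 = 71·1029 + 10
73: 73069 = 73·1000 + 69
79: 73069 = 79·924 + 73
83: 73069 = 83·880 + 29
89: 73069 = 89·821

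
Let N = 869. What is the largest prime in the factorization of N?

79

869 = 11 · 79
79 is prime.
So 869 = 11 · 79; the largest prime factor is 79.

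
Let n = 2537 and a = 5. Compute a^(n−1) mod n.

5^1 ≡ 5 (mod 2537)
5^2 ≡ 5^2 = 25 ≡ 25 (mod 2537)
5^4 ≡ 25^2 = 625 ≡ 625 (mod 2537)
5^8 ≡ 625^2 = 390625 ≡ 2464 (mod 2537)
5^16 ≡ 2464^2 = 6071296 ≡ 255 (mod 2537)
5^32 ≡ 255^2 = 65025 ≡ 1600 (mod 2537)
5^64 ≡ 1600^2 = 2560000 ≡ 167 (mod 2537)
5^128 ≡ 167^2 = 27889 ≡ 2519 (mod 2537)
5^256 ≡ 2519^2 = 6345361 ≡ 324 (mod 2537)
5^512 ≡ 324^2 = 104976 ≡ 959 (mod 2537)
5^1024 ≡ 959^2 = 919681 ≡ 1287 (mod 2537)
5^2048 ≡ 1287^2 = 1656369 ≡ 2245 (mod 2537)
2536 = 2048 + 256 + 128 + 64 + 32 + 8 in binary powers of 2.
So 5^2536 ≡ 2245 · 324 · 2519 · 167 · 1600 · 2464 ≡ 1975 (mod 2537).
Since 1975 ≠ 1, base 5 is a Fermat witness: 2537 is composite.

1975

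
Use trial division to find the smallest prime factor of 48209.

7

48209 is odd.
Digit sum 23, not divisible by 3.
Ends in 9: not divisible by 5.
7: 48209 = 7·6887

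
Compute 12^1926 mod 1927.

12^1 ≡ 12 (mod 1927)
12^2 ≡ 12^2 = 144 ≡ 144 (mod 1927)
12^4 ≡ 144^2 = 20736 ≡ 1466 (mod 1927)
12^8 ≡ 1466^2 = 2149156 ≡ 551 (mod 1927)
12^16 ≡ 551^2 = 303601 ≡ 1062 (mod 1927)
12^32 ≡ 1062^2 = 1127844 ≡ 549 (mod 1927)
12^64 ≡ 549^2 = 301401 ≡ 789 (mod 1927)
12^128 ≡ 789^2 = 622521 ≡ 100 (mod 1927)
12^256 ≡ 100^2 = 10000 ≡ 365 (mod 1927)
12^512 ≡ 365^2 = 133225 ≡ 262 (mod 1927)
12^1024 ≡ 262^2 = 68644 ≡ 1199 (mod 1927)
1926 = 1024 + 512 + 256 + 128 + 4 + 2 in binary powers of 2.
So 12^1926 ≡ 1199 · 262 · 365 · 100 · 1466 · 144 ≡ 1840 (mod 1927).
Since 1840 ≠ 1, base 12 is a Fermat witness: 1927 is composite.

1840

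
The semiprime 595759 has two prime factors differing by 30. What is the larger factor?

787

Since p = q + 30, we have 595759 = q(q + 30), so q² + 30q − 595759 = 0.
Discriminant: 30² + 4·595759 = 900 + 2383036 = 2383936; √2383936 = 1544.
q = (−30 + 1544)/2 = 757, and p = q + 30 = 787.
Check: 757 · 787 = 595759.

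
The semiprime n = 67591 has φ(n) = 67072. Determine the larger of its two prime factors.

263

φ(n) = (p−1)(q−1) = n − (p+q) + 1, so p + q = 67591 − 67072 + 1 = 520.
p and q are the roots of t² − 520t + 67591 = 0.
Discriminant: 520² − 4·67591 = 270400 − 270364 = 36; √36 = 6.
q = (520 − 6)/2 = 257, p = (520 + 6)/2 = 263.
Check: 257 · 263 = 67591.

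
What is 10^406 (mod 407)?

10^1 ≡ 10 (mod 407)
10^2 ≡ 10^2 = 100 ≡ 100 (mod 407)
10^4 ≡ 100^2 = 10000 ≡ 232 (mod 407)
10^8 ≡ 232^2 = 53824 ≡ 100 (mod 407)
10^16 ≡ 100^2 = 10000 ≡ 232 (mod 407)
10^32 ≡ 232^2 = 53824 ≡ 100 (mod 407)
10^64 ≡ 100^2 = 10000 ≡ 232 (mod 407)
10^128 ≡ 232^2 = 53824 ≡ 100 (mod 407)
10^256 ≡ 100^2 = 10000 ≡ 232 (mod 407)
406 = 256 + 128 + 16 + 4 + 2 in binary powers of 2.
So 10^406 ≡ 232 · 100 · 232 · 232 · 100 ≡ 232 (mod 407).
Since 232 ≠ 1, base 10 is a Fermat witness: 407 is composite.

232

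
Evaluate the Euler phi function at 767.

696

Factor: 767 = 13 · 59.
φ(767) = (13−1) · (59−1) = 12 · 58 = 696.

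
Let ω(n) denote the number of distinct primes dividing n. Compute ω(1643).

2

1643 = 31 · 53
1643 = 31 · 53, which has 2 distinct prime factors.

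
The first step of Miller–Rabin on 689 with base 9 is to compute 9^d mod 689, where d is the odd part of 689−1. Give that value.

689 − 1 = 688 = 2^4 · 43, so d = 43.
9^1 ≡ 9 (mod 689)
9^2 ≡ 9^2 = 81 ≡ 81 (mod 689)
9^4 ≡ 81^2 = 6561 ≡ 360 (mod 689)
9^8 ≡ 360^2 = 129600 ≡ 68 (mod 689)
9^16 ≡ 68^2 = 4624 ≡ 490 (mod 689)
9^32 ≡ 490^2 = 240100 ≡ 328 (mod 689)
43 = 32 + 8 + 2 + 1 in binary powers of 2.
So 9^43 ≡ 328 · 68 · 81 · 9 ≡ 594 (mod 689).
Squaring chain: 594 → 68 → 490 → 328; never reaches −1, so base 9 is a Miller–Rabin witness that 689 is composite.

594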